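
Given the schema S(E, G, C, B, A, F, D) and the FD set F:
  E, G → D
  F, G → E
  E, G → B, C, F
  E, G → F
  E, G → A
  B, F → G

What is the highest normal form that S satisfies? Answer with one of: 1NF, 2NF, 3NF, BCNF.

Candidate keys: {B, F}, {E, G}, {F, G}. Prime attributes: {B, E, F, G}.
Each dependency's left side is a superkey — BCNF holds.

BCNF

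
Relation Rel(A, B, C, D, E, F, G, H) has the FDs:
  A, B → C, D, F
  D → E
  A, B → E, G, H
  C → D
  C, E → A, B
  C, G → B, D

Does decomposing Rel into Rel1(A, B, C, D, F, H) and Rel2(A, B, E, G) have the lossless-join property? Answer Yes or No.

The shared attributes are {A, B} and {A, B}⁺ = {A, B, C, D, E, F, G, H}.
This includes all of Rel1, so the common attributes are a superkey of Rel1 — the join is lossless.

Yes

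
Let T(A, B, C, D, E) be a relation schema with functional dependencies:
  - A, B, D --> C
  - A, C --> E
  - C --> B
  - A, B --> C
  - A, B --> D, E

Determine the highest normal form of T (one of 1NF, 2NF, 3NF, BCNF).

Candidate keys: {A, B}, {A, C}. Prime attributes: {A, B, C}.
For C --> B we have {C}⁺ = {B, C}; {C} is not a superkey, so BCNF fails.
But every attribute on its right side ({B}) is prime, and the same holds for every other non-superkey FD, so 3NF still holds.

3NF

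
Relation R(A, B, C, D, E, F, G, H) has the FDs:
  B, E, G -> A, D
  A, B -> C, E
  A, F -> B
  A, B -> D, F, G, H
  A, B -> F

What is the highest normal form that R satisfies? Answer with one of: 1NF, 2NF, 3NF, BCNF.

BCNF

Candidate keys: {A, B}, {A, F}, {B, E, G}. Prime attributes: {A, B, E, F, G}.
The left-hand side of every FD is a superkey, so BCNF is satisfied.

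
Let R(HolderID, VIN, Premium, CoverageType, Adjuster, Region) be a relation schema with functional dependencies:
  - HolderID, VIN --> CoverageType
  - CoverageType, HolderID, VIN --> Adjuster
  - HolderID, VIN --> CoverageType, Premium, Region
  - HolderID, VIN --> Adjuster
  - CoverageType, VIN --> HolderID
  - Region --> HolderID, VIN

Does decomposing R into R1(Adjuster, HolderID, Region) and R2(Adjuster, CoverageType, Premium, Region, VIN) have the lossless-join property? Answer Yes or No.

Yes

Common attributes: {Adjuster, Region}; their closure is {Adjuster, CoverageType, HolderID, Premium, Region, VIN}.
This includes all of R1, so the common attributes are a superkey of R1 — the join is lossless.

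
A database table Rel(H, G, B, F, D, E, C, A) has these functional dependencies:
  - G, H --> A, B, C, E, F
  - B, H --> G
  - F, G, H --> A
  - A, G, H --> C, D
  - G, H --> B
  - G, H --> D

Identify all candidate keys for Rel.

Attributes never on any right-hand side: {H} — every candidate key must contain it.
{B, H}⁺ = {A, B, C, D, E, F, G, H}, which is every attribute, so {B, H} is a candidate key.
{G, H}⁺ = {A, B, C, D, E, F, G, H}, which is every attribute, so {G, H} is a candidate key.
No proper subset of any of these is a key, and no other minimal superkey exists.

{B, H}, {G, H}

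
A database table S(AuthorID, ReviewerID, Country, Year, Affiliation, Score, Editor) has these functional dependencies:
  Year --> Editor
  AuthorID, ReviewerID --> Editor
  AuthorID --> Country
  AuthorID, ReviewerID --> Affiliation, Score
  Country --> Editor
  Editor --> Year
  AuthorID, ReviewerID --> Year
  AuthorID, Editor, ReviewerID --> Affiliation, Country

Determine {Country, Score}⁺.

Start with {Country, Score}.
Country --> Editor applies; add {Editor} → now {Country, Editor, Score}.
Editor --> Year applies; add {Year} → now {Country, Editor, Score, Year}.
No further FD applies.

{Country, Editor, Score, Year}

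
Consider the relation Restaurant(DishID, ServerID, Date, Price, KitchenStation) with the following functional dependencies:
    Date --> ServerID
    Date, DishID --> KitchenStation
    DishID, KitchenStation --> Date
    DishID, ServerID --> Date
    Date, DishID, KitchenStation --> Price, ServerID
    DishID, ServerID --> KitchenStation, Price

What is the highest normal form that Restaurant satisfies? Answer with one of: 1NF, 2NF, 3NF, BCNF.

Candidate keys: {Date, DishID}, {DishID, KitchenStation}, {DishID, ServerID}. Prime attributes: {Date, DishID, KitchenStation, ServerID}.
For Date --> ServerID we have {Date}⁺ = {Date, ServerID}; {Date} is not a superkey, so BCNF fails.
Its right-hand attributes {ServerID} are all prime, as are those of every other non-superkey FD — the relation is in 3NF.

3NF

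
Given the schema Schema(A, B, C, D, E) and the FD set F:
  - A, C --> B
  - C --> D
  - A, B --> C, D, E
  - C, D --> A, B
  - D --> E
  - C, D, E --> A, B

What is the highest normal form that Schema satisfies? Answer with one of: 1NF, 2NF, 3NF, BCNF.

2NF

Candidate keys: {A, B}, {C}. Prime attributes: {A, B, C}.
D --> E breaks BCNF: {D}⁺ = {D, E}, so {D} is not a superkey.
D --> E determines the non-prime attribute {E} from a non-superkey — 3NF is violated.
No proper subset of a key has a non-prime attribute in its closure, so there is no partial dependency; 2NF holds.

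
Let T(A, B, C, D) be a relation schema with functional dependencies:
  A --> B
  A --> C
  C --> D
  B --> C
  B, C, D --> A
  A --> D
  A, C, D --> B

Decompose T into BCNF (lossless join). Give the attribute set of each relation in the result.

Candidate keys of the original relation: {A}, {B}.
Within {A, B, C, D}: {C}⁺ ∩ {A, B, C, D} = {C, D}, not the whole set, so C --> D violates BCNF; decompose into {C, D} and {A, B, C}.
{C, D}: every determinant is a superkey — BCNF.
{A, B, C}: every determinant is a superkey — BCNF.

{A, B, C}; {C, D}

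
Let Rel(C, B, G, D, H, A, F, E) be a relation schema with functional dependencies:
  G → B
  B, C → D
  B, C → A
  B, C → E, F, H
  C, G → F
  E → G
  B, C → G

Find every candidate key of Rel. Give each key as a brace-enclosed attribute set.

Attributes never on any right-hand side: {C} — every candidate key must contain it.
Closure of {B, C} is {A, B, C, D, E, F, G, H}, the whole schema; {B, C} is a candidate key.
Closure of {C, E} is {A, B, C, D, E, F, G, H}, the whole schema; {C, E} is a candidate key.
Closure of {C, G} is {A, B, C, D, E, F, G, H}, the whole schema; {C, G} is a candidate key.
These are minimal and exhaustive — every other superkey contains one of them.

{B, C}, {C, E}, {C, G}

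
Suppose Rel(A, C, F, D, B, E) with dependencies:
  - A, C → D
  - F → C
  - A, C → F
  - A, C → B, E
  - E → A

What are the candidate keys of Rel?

{A, C} is a candidate key since {A, C}⁺ = {A, B, C, D, E, F} covers every attribute.
{A, F} is a candidate key since {A, F}⁺ = {A, B, C, D, E, F} covers every attribute.
{C, E} is a candidate key since {C, E}⁺ = {A, B, C, D, E, F} covers every attribute.
{E, F} is a candidate key since {E, F}⁺ = {A, B, C, D, E, F} covers every attribute.
No proper subset of any of these is a key, and no other minimal superkey exists.

{A, C}, {A, F}, {C, E}, {E, F}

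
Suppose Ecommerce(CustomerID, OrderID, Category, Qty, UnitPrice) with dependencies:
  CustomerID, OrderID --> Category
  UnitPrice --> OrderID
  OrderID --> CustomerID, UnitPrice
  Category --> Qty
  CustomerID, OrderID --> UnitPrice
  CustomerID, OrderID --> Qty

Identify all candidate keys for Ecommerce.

{OrderID}, {UnitPrice}

{OrderID} is a candidate key since {OrderID}⁺ = {Category, CustomerID, OrderID, Qty, UnitPrice} covers every attribute.
{UnitPrice} is a candidate key since {UnitPrice}⁺ = {Category, CustomerID, OrderID, Qty, UnitPrice} covers every attribute.
Any other superkey properly contains one of these, so there are no further candidate keys.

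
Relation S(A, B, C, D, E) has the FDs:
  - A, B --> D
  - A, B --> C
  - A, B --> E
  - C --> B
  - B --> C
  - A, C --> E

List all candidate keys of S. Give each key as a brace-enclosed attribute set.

{A, B}, {A, C}

{A} never appears on the right of any FD, so every key must include it.
{A, B} is a candidate key since {A, B}⁺ = {A, B, C, D, E} covers every attribute.
{A, C} is a candidate key since {A, C}⁺ = {A, B, C, D, E} covers every attribute.
These are minimal and exhaustive — every other superkey contains one of them.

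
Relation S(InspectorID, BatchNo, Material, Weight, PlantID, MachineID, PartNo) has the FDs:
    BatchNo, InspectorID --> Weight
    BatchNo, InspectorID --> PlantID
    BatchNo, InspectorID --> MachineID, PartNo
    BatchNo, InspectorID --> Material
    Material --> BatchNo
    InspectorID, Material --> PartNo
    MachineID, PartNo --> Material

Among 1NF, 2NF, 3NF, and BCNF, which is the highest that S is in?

3NF

Candidate keys: {BatchNo, InspectorID}, {InspectorID, MachineID, PartNo}, {InspectorID, Material}. Prime attributes: {BatchNo, InspectorID, MachineID, Material, PartNo}.
Material --> BatchNo breaks BCNF: {Material}⁺ = {BatchNo, Material}, so {Material} is not a superkey.
But every attribute on its right side ({BatchNo}) is prime, and the same holds for every other non-superkey FD, so 3NF still holds.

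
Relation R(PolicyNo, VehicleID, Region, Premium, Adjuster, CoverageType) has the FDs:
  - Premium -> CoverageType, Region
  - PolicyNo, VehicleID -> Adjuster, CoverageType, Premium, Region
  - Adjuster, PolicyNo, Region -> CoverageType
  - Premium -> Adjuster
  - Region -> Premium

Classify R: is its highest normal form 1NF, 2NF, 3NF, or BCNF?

2NF

Candidate key: {PolicyNo, VehicleID}. Prime attributes: {PolicyNo, VehicleID}.
For Premium -> CoverageType, Region we have {Premium}⁺ = {Adjuster, CoverageType, Premium, Region}; {Premium} is not a superkey, so BCNF fails.
Premium -> CoverageType, Region determines the non-prime attributes {CoverageType, Region} from a non-superkey — 3NF is violated.
No non-prime attribute depends on a proper subset of any candidate key, so 2NF holds.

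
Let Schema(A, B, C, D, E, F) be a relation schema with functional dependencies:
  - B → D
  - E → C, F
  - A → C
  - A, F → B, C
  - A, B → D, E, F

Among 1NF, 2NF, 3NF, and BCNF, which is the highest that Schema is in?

Candidate keys: {A, B}, {A, E}, {A, F}. Prime attributes: {A, B, E, F}.
B → D: {B}⁺ = {B, D}, which is not all of the attributes, so the left side is not a superkey — BCNF is violated.
B → D has non-prime {D} on the right and a non-superkey on the left, so 3NF fails.
Since {A} ⊂ {A, B} and {A}⁺ ⊇ {C} with {C} non-prime, there is a partial dependency; 2NF fails.

1NF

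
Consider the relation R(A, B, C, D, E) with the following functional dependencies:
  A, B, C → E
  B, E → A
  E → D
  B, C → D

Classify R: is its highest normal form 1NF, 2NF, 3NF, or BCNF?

1NF

Candidate keys: {A, B, C}, {B, C, E}. Prime attributes: {A, B, C, E}.
B, E → A: {B, E}⁺ = {A, B, D, E}, which is not all of the attributes, so the left side is not a superkey — BCNF is violated.
Because {D} is non-prime and the left side of E → D is not a superkey, the relation is not in 3NF.
{B, C} is a proper subset of the key {A, B, C}, and {B, C}⁺ contains the non-prime attribute {D} — a partial dependency, so 2NF is violated.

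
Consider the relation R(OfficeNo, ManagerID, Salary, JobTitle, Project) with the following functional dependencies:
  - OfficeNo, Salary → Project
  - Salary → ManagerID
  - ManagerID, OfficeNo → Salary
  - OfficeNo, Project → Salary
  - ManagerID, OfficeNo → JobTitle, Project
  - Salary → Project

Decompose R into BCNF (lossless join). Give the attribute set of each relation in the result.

Candidate keys of the original relation: {ManagerID, OfficeNo}, {OfficeNo, Project}, {OfficeNo, Salary}.
In {JobTitle, ManagerID, OfficeNo, Project, Salary}, {Salary} is not a superkey ({Salary}⁺ restricted to this set is {ManagerID, Project, Salary}), so split on Salary → ManagerID, Project into {ManagerID, Project, Salary} and {JobTitle, OfficeNo, Salary}.
{ManagerID, Project, Salary} has no BCNF violation.
{JobTitle, OfficeNo, Salary} has no BCNF violation.

{JobTitle, OfficeNo, Salary}; {ManagerID, Project, Salary}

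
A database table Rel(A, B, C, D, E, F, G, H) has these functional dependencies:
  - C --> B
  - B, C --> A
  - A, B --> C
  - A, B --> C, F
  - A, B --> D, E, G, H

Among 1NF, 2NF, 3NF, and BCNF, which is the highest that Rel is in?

BCNF

Candidate keys: {A, B}, {C}. Prime attributes: {A, B, C}.
Each dependency's left side is a superkey — BCNF holds.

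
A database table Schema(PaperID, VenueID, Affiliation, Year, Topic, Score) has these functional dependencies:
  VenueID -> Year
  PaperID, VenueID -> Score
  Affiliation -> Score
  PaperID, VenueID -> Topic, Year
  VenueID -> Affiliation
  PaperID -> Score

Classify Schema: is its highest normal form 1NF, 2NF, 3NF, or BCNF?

1NF

Candidate key: {PaperID, VenueID}. Prime attributes: {PaperID, VenueID}.
VenueID -> Year breaks BCNF: {VenueID}⁺ = {Affiliation, Score, VenueID, Year}, so {VenueID} is not a superkey.
VenueID -> Year has non-prime {Year} on the right and a non-superkey on the left, so 3NF fails.
The proper key subset {PaperID} of {PaperID, VenueID} determines non-prime {Score}, so the relation is not even in 2NF.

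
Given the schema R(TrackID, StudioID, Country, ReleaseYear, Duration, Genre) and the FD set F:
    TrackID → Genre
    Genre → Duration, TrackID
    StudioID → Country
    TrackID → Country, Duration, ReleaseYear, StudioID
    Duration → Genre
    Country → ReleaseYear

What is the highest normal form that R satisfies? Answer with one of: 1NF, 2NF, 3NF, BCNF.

Candidate keys: {Duration}, {Genre}, {TrackID}. Prime attributes: {Duration, Genre, TrackID}.
StudioID → Country: {StudioID}⁺ = {Country, ReleaseYear, StudioID}, which is not all of the attributes, so the left side is not a superkey — BCNF is violated.
Because {Country} is non-prime and the left side of StudioID → Country is not a superkey, the relation is not in 3NF.
Every candidate key is a single attribute, so no partial dependency is possible; 2NF holds.

2NF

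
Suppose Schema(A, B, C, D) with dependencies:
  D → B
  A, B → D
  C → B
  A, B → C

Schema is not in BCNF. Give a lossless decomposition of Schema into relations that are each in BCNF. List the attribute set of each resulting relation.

Candidate keys of the original relation: {A, B}, {A, C}, {A, D}.
{A, B, C, D}: {D} determines {B, D} here but is not a superkey — split on D → B, giving {B, D} and {A, C, D}.
{B, D} has no BCNF violation.
{A, C, D} has no BCNF violation.

{A, C, D}; {B, D}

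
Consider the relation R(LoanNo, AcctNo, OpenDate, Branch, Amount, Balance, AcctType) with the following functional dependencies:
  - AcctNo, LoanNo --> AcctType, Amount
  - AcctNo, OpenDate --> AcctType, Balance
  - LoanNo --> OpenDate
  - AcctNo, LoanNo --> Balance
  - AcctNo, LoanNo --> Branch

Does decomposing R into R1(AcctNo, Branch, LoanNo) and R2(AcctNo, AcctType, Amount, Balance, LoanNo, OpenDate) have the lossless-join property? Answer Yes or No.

Yes

R1 ∩ R2 = {AcctNo, LoanNo}; its closure under F is {AcctNo, AcctType, Amount, Balance, Branch, LoanNo, OpenDate}.
This includes all of R1, so the common attributes are a superkey of R1 — the join is lossless.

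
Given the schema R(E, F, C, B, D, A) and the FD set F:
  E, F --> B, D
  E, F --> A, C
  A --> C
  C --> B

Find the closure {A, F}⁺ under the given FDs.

{A, B, C, F}

Start with {A, F}.
A --> C applies; add {C} → now {A, C, F}.
C --> B applies; add {B} → now {A, B, C, F}.
No further FD applies.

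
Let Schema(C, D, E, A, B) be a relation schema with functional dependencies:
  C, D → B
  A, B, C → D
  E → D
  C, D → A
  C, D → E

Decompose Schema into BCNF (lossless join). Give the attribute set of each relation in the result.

Candidate keys of the original relation: {A, B, C}, {C, D}, {C, E}.
In {A, B, C, D, E}, {E} is not a superkey ({E}⁺ restricted to this set is {D, E}), so split on E → D into {D, E} and {A, B, C, E}.
{D, E} has no BCNF violation.
{A, B, C, E} has no BCNF violation.

{A, B, C, E}; {D, E}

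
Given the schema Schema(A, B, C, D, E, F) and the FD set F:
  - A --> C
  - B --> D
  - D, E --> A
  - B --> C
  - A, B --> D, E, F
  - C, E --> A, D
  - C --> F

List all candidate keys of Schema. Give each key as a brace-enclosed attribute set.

{A, B}, {B, E}

{B} never appears on the right of any FD, so every key must include it.
{A, B}⁺ = {A, B, C, D, E, F} — all of the relation — so {A, B} is a candidate key.
{B, E}⁺ = {A, B, C, D, E, F} — all of the relation — so {B, E} is a candidate key.
No proper subset of any of these is a key, and no other minimal superkey exists.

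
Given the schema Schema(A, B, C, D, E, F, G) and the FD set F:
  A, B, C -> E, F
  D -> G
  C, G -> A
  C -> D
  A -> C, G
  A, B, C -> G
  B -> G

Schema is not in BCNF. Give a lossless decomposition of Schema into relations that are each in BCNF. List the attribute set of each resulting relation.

{A, C, D}; {B, C, E, F}; {D, G}

Candidate keys of the original relation: {A, B}, {B, C}.
{A, B, C, D, E, F, G}: {D} determines {D, G} here but is not a superkey — split on D -> G, giving {D, G} and {A, B, C, D, E, F}.
{D, G}: every determinant is a superkey — BCNF.
{A, B, C, D, E, F}: {C} determines {A, C, D} here but is not a superkey — split on C -> A, D, giving {A, C, D} and {B, C, E, F}.
{A, C, D}: every determinant is a superkey — BCNF.
{B, C, E, F}: every determinant is a superkey — BCNF.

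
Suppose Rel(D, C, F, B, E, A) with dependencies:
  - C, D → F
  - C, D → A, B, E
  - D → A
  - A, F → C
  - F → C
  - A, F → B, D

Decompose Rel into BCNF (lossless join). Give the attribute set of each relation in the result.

Candidate keys of the original relation: {A, F}, {C, D}, {D, F}.
{A, B, C, D, E, F}: {D} determines {A, D} here but is not a superkey — split on D → A, giving {A, D} and {B, C, D, E, F}.
{A, D}: every determinant is a superkey — BCNF.
{B, C, D, E, F}: {F} determines {C, F} here but is not a superkey — split on F → C, giving {C, F} and {B, D, E, F}.
{C, F}: every determinant is a superkey — BCNF.
{B, D, E, F}: every determinant is a superkey — BCNF.

{A, D}; {B, D, E, F}; {C, F}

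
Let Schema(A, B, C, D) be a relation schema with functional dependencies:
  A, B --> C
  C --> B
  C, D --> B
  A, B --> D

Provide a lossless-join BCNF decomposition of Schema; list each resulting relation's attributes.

Candidate keys of the original relation: {A, B}, {A, C}.
{A, B, C, D}: {C} determines {B, C} here but is not a superkey — split on C --> B, giving {B, C} and {A, C, D}.
{B, C} is in BCNF.
{A, C, D} is in BCNF.

{A, C, D}; {B, C}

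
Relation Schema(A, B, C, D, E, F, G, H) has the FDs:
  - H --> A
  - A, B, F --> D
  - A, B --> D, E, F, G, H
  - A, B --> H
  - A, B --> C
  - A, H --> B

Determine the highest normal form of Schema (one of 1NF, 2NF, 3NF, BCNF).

Candidate keys: {A, B}, {H}. Prime attributes: {A, B, H}.
Each dependency's left side is a superkey — BCNF holds.

BCNF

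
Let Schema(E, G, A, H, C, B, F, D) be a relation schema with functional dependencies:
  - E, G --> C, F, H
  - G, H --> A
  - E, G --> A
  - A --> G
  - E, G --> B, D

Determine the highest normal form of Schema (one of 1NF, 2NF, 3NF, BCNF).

3NF

Candidate keys: {A, E}, {E, G}. Prime attributes: {A, E, G}.
G, H --> A breaks BCNF: {G, H}⁺ = {A, G, H}, so {G, H} is not a superkey.
But every attribute on its right side ({A}) is prime, and the same holds for every other non-superkey FD, so 3NF still holds.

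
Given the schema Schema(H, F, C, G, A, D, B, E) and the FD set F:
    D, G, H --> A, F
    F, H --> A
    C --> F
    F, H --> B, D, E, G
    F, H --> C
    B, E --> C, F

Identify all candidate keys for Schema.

{B, E, H}, {C, H}, {D, G, H}, {F, H}

{H} never appears on the right of any FD, so every key must include it.
{C, H}⁺ = {A, B, C, D, E, F, G, H} — all of the relation — so {C, H} is a candidate key.
{F, H}⁺ = {A, B, C, D, E, F, G, H} — all of the relation — so {F, H} is a candidate key.
{B, E, H}⁺ = {A, B, C, D, E, F, G, H} — all of the relation — so {B, E, H} is a candidate key.
{D, G, H}⁺ = {A, B, C, D, E, F, G, H} — all of the relation — so {D, G, H} is a candidate key.
No proper subset of any of these is a key, and no other minimal superkey exists.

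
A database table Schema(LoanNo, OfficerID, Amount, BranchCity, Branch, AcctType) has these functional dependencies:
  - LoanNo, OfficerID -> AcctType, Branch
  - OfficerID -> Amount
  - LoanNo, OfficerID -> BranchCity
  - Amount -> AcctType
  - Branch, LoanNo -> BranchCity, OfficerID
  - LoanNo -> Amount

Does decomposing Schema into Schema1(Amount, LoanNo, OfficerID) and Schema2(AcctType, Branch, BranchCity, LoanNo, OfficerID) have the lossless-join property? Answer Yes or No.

Schema1 ∩ Schema2 = {LoanNo, OfficerID}; its closure under F is {AcctType, Amount, Branch, BranchCity, LoanNo, OfficerID}.
Since Schema1 ⊆ {AcctType, Amount, Branch, BranchCity, LoanNo, OfficerID}, the intersection is a superkey of Schema1; the decomposition is lossless.

Yes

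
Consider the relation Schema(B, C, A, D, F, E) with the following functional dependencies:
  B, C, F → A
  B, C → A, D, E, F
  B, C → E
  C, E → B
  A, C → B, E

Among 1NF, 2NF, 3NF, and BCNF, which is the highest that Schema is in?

Candidate keys: {A, C}, {B, C}, {C, E}. Prime attributes: {A, B, C, E}.
Each dependency's left side is a superkey — BCNF holds.

BCNF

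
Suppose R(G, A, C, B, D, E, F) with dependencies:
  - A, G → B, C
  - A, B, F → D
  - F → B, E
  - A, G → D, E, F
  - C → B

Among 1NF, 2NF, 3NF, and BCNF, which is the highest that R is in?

2NF

Candidate key: {A, G}. Prime attributes: {A, G}.
A, B, F → D breaks BCNF: {A, B, F}⁺ = {A, B, D, E, F}, so {A, B, F} is not a superkey.
A, B, F → D has non-prime {D} on the right and a non-superkey on the left, so 3NF fails.
Checking every proper subset of each key, none determines a non-prime attribute — 2NF is satisfied.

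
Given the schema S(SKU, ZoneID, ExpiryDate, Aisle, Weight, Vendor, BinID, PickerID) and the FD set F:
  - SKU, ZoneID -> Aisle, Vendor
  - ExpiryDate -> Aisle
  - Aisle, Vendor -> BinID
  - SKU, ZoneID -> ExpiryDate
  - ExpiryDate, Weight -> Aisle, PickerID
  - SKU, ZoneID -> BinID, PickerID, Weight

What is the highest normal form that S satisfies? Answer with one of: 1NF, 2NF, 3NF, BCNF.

Candidate key: {SKU, ZoneID}. Prime attributes: {SKU, ZoneID}.
ExpiryDate -> Aisle breaks BCNF: {ExpiryDate}⁺ = {Aisle, ExpiryDate}, so {ExpiryDate} is not a superkey.
ExpiryDate -> Aisle has non-prime {Aisle} on the right and a non-superkey on the left, so 3NF fails.
No proper subset of a key has a non-prime attribute in its closure, so there is no partial dependency; 2NF holds.

2NF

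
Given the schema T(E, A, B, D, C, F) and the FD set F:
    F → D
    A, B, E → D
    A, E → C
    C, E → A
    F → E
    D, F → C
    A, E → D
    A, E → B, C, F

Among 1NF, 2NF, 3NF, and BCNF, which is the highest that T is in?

Candidate keys: {A, E}, {C, E}, {F}. Prime attributes: {A, C, E, F}.
Every FD has a superkey on the left, so the relation is in BCNF.

BCNF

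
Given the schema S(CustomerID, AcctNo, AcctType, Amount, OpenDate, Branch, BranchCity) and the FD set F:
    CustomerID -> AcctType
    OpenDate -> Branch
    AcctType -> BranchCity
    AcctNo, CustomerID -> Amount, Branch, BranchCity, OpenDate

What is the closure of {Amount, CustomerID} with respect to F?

Start with {Amount, CustomerID}.
CustomerID -> AcctType applies; add {AcctType} → now {AcctType, Amount, CustomerID}.
AcctType -> BranchCity applies; add {BranchCity} → now {AcctType, Amount, BranchCity, CustomerID}.
No further FD applies.

{AcctType, Amount, BranchCity, CustomerID}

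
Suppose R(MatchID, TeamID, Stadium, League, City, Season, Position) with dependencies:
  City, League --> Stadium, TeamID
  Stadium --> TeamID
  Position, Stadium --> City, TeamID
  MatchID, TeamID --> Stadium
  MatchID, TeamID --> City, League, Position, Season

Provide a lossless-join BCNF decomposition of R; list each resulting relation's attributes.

Candidate keys of the original relation: {City, League, MatchID}, {MatchID, Stadium}, {MatchID, TeamID}.
Within {City, League, MatchID, Position, Season, Stadium, TeamID}: {City, League}⁺ ∩ {City, League, MatchID, Position, Season, Stadium, TeamID} = {City, League, Stadium, TeamID}, not the whole set, so City, League --> Stadium, TeamID violates BCNF; decompose into {City, League, Stadium, TeamID} and {City, League, MatchID, Position, Season}.
Within {City, League, Stadium, TeamID}: {Stadium}⁺ ∩ {City, League, Stadium, TeamID} = {Stadium, TeamID}, not the whole set, so Stadium --> TeamID violates BCNF; decompose into {Stadium, TeamID} and {City, League, Stadium}.
{Stadium, TeamID}: every determinant is a superkey — BCNF.
{City, League, Stadium}: every determinant is a superkey — BCNF.
{City, League, MatchID, Position, Season}: every determinant is a superkey — BCNF.

{City, League, MatchID, Position, Season}; {City, League, Stadium}; {Stadium, TeamID}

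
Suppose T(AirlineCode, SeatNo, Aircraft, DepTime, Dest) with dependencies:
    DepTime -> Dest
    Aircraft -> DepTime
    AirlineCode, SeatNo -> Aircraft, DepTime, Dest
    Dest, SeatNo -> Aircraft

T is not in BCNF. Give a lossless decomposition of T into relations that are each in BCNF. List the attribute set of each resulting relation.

{Aircraft, AirlineCode, SeatNo}; {Aircraft, DepTime}; {DepTime, Dest}

Candidate key of the original relation: {AirlineCode, SeatNo}.
In {Aircraft, AirlineCode, DepTime, Dest, SeatNo}, {DepTime} is not a superkey ({DepTime}⁺ restricted to this set is {DepTime, Dest}), so split on DepTime -> Dest into {DepTime, Dest} and {Aircraft, AirlineCode, DepTime, SeatNo}.
{DepTime, Dest}: every determinant is a superkey — BCNF.
In {Aircraft, AirlineCode, DepTime, SeatNo}, {Aircraft} is not a superkey ({Aircraft}⁺ restricted to this set is {Aircraft, DepTime}), so split on Aircraft -> DepTime into {Aircraft, DepTime} and {Aircraft, AirlineCode, SeatNo}.
{Aircraft, DepTime}: every determinant is a superkey — BCNF.
{Aircraft, AirlineCode, SeatNo}: every determinant is a superkey — BCNF.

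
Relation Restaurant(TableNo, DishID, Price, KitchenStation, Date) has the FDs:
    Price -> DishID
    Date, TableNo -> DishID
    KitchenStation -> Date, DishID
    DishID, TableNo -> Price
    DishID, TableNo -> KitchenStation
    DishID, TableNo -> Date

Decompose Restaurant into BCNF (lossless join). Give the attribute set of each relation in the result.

{Date, KitchenStation}; {DishID, Price}; {KitchenStation, Price, TableNo}

Candidate keys of the original relation: {Date, TableNo}, {DishID, TableNo}, {KitchenStation, TableNo}, {Price, TableNo}.
Within {Date, DishID, KitchenStation, Price, TableNo}: {Price}⁺ ∩ {Date, DishID, KitchenStation, Price, TableNo} = {DishID, Price}, not the whole set, so Price -> DishID violates BCNF; decompose into {DishID, Price} and {Date, KitchenStation, Price, TableNo}.
{DishID, Price} is in BCNF.
Within {Date, KitchenStation, Price, TableNo}: {KitchenStation}⁺ ∩ {Date, KitchenStation, Price, TableNo} = {Date, KitchenStation}, not the whole set, so KitchenStation -> Date violates BCNF; decompose into {Date, KitchenStation} and {KitchenStation, Price, TableNo}.
{Date, KitchenStation} is in BCNF.
{KitchenStation, Price, TableNo} is in BCNF.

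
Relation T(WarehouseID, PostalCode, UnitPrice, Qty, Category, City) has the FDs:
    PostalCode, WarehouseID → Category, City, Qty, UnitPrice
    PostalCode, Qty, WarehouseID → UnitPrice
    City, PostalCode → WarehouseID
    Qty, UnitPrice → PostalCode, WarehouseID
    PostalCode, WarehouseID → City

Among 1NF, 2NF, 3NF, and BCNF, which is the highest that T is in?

Candidate keys: {City, PostalCode}, {PostalCode, WarehouseID}, {Qty, UnitPrice}. Prime attributes: {City, PostalCode, Qty, UnitPrice, WarehouseID}.
The left-hand side of every FD is a superkey, so BCNF is satisfied.

BCNF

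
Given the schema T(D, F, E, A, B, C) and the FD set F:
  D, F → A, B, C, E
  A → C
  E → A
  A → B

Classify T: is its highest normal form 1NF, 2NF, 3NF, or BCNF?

2NF

Candidate key: {D, F}. Prime attributes: {D, F}.
For A → C we have {A}⁺ = {A, B, C}; {A} is not a superkey, so BCNF fails.
A → C determines the non-prime attribute {C} from a non-superkey — 3NF is violated.
Checking every proper subset of each key, none determines a non-prime attribute — 2NF is satisfied.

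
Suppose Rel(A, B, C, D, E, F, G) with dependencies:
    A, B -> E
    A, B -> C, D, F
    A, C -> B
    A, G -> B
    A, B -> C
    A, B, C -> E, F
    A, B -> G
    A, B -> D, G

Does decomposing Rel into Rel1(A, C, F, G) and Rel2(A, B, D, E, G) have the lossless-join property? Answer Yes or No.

Yes

Rel1 ∩ Rel2 = {A, G}; its closure under F is {A, B, C, D, E, F, G}.
This includes all of Rel1, so the common attributes are a superkey of Rel1 — the join is lossless.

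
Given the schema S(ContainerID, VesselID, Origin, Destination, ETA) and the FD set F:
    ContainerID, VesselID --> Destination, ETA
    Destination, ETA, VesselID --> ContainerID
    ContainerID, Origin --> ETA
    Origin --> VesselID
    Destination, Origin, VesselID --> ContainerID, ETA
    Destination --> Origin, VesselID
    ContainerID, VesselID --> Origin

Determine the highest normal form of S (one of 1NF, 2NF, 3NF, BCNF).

3NF

Candidate keys: {ContainerID, Origin}, {ContainerID, VesselID}, {Destination}. Prime attributes: {ContainerID, Destination, Origin, VesselID}.
For Origin --> VesselID we have {Origin}⁺ = {Origin, VesselID}; {Origin} is not a superkey, so BCNF fails.
But every attribute on its right side ({VesselID}) is prime, and the same holds for every other non-superkey FD, so 3NF still holds.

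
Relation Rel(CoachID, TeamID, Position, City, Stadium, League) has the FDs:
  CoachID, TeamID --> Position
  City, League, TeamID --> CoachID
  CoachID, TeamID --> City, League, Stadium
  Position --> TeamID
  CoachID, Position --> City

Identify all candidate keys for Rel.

{City, League, Position}, {City, League, TeamID}, {CoachID, Position}, {CoachID, TeamID}

Closure of {CoachID, Position} is {City, CoachID, League, Position, Stadium, TeamID}, the whole schema; {CoachID, Position} is a candidate key.
Closure of {CoachID, TeamID} is {City, CoachID, League, Position, Stadium, TeamID}, the whole schema; {CoachID, TeamID} is a candidate key.
Closure of {City, League, Position} is {City, CoachID, League, Position, Stadium, TeamID}, the whole schema; {City, League, Position} is a candidate key.
Closure of {City, League, TeamID} is {City, CoachID, League, Position, Stadium, TeamID}, the whole schema; {City, League, TeamID} is a candidate key.
Any other superkey properly contains one of these, so there are no further candidate keys.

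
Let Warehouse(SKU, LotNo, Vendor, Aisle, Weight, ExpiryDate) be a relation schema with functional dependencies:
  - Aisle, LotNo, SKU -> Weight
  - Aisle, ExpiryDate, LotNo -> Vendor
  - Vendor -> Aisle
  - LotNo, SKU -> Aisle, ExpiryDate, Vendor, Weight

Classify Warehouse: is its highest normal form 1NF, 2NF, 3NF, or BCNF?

2NF

Candidate key: {LotNo, SKU}. Prime attributes: {LotNo, SKU}.
Aisle, ExpiryDate, LotNo -> Vendor: {Aisle, ExpiryDate, LotNo}⁺ = {Aisle, ExpiryDate, LotNo, Vendor}, which is not all of the attributes, so the left side is not a superkey — BCNF is violated.
Aisle, ExpiryDate, LotNo -> Vendor has non-prime {Vendor} on the right and a non-superkey on the left, so 3NF fails.
No proper subset of a key has a non-prime attribute in its closure, so there is no partial dependency; 2NF holds.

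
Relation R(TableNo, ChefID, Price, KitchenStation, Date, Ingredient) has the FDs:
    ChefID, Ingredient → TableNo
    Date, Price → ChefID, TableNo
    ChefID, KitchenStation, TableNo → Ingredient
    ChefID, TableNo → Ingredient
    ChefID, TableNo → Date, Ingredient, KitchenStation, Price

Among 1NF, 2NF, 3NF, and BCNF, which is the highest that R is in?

Candidate keys: {ChefID, Ingredient}, {ChefID, TableNo}, {Date, Price}. Prime attributes: {ChefID, Date, Ingredient, Price, TableNo}.
Every FD has a superkey on the left, so the relation is in BCNF.

BCNF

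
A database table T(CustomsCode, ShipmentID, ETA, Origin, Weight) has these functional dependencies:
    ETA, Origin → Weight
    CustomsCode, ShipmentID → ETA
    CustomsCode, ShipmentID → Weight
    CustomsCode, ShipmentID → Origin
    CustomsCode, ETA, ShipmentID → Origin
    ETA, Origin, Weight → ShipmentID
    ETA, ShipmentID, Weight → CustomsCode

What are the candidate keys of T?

{CustomsCode, ShipmentID}, {ETA, Origin}, {ETA, ShipmentID, Weight}

{CustomsCode, ShipmentID} is a candidate key since {CustomsCode, ShipmentID}⁺ = {CustomsCode, ETA, Origin, ShipmentID, Weight} covers every attribute.
{ETA, Origin} is a candidate key since {ETA, Origin}⁺ = {CustomsCode, ETA, Origin, ShipmentID, Weight} covers every attribute.
{ETA, ShipmentID, Weight} is a candidate key since {ETA, ShipmentID, Weight}⁺ = {CustomsCode, ETA, Origin, ShipmentID, Weight} covers every attribute.
No proper subset of any of these is a key, and no other minimal superkey exists.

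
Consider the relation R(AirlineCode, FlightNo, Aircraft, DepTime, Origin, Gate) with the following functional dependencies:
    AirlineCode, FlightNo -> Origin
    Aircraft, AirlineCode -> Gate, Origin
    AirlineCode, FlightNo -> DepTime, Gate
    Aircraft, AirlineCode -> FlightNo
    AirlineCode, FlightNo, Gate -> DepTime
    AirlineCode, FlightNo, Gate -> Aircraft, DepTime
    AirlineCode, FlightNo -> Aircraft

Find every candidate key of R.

{Aircraft, AirlineCode}, {AirlineCode, FlightNo}

{AirlineCode} never appears on the right of any FD, so every key must include it.
Closure of {Aircraft, AirlineCode} is {Aircraft, AirlineCode, DepTime, FlightNo, Gate, Origin}, the whole schema; {Aircraft, AirlineCode} is a candidate key.
Closure of {AirlineCode, FlightNo} is {Aircraft, AirlineCode, DepTime, FlightNo, Gate, Origin}, the whole schema; {AirlineCode, FlightNo} is a candidate key.
These are minimal and exhaustive — every other superkey contains one of them.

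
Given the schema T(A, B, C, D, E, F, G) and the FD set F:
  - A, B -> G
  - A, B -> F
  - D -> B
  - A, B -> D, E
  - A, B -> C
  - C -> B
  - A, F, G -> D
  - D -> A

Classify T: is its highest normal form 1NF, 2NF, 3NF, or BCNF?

Candidate keys: {A, B}, {A, C}, {A, F, G}, {D}. Prime attributes: {A, B, C, D, F, G}.
C -> B breaks BCNF: {C}⁺ = {B, C}, so {C} is not a superkey.
But every attribute on its right side ({B}) is prime, and the same holds for every other non-superkey FD, so 3NF still holds.

3NF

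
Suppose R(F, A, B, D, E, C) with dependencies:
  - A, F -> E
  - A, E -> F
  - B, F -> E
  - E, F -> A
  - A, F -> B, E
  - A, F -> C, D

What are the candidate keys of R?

{A, E}, {A, F}, {B, F}, {E, F}

Closure of {A, E} is {A, B, C, D, E, F}, the whole schema; {A, E} is a candidate key.
Closure of {A, F} is {A, B, C, D, E, F}, the whole schema; {A, F} is a candidate key.
Closure of {B, F} is {A, B, C, D, E, F}, the whole schema; {B, F} is a candidate key.
Closure of {E, F} is {A, B, C, D, E, F}, the whole schema; {E, F} is a candidate key.
Any other superkey properly contains one of these, so there are no further candidate keys.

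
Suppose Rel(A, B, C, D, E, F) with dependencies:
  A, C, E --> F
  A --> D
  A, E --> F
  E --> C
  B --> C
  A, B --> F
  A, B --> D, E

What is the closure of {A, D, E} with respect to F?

{A, C, D, E, F}

Start with {A, D, E}.
A, E --> F applies; add {F} → now {A, D, E, F}.
E --> C applies; add {C} → now {A, C, D, E, F}.
No further FD applies.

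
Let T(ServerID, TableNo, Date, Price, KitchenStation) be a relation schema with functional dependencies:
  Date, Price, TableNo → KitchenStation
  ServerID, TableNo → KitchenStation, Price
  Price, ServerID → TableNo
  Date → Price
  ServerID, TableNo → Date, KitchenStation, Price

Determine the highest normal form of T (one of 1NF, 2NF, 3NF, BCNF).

Candidate keys: {Date, ServerID}, {Price, ServerID}, {ServerID, TableNo}. Prime attributes: {Date, Price, ServerID, TableNo}.
Date, Price, TableNo → KitchenStation: {Date, Price, TableNo}⁺ = {Date, KitchenStation, Price, TableNo}, which is not all of the attributes, so the left side is not a superkey — BCNF is violated.
Date, Price, TableNo → KitchenStation has non-prime {KitchenStation} on the right and a non-superkey on the left, so 3NF fails.
Checking every proper subset of each key, none determines a non-prime attribute — 2NF is satisfied.

2NF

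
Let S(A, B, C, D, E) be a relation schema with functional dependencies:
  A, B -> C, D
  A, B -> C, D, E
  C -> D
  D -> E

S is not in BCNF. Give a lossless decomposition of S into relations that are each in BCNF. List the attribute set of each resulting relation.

Candidate key of the original relation: {A, B}.
{A, B, C, D, E}: {C} determines {C, D, E} here but is not a superkey — split on C -> D, E, giving {C, D, E} and {A, B, C}.
{C, D, E}: {D} determines {D, E} here but is not a superkey — split on D -> E, giving {D, E} and {C, D}.
{D, E} is in BCNF.
{C, D} is in BCNF.
{A, B, C} is in BCNF.

{A, B, C}; {C, D}; {D, E}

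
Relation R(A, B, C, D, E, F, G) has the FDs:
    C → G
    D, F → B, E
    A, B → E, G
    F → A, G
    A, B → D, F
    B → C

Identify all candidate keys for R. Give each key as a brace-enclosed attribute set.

{A, B}, {B, F}, {D, F}

Closure of {A, B} is {A, B, C, D, E, F, G}, the whole schema; {A, B} is a candidate key.
Closure of {B, F} is {A, B, C, D, E, F, G}, the whole schema; {B, F} is a candidate key.
Closure of {D, F} is {A, B, C, D, E, F, G}, the whole schema; {D, F} is a candidate key.
Any other superkey properly contains one of these, so there are no further candidate keys.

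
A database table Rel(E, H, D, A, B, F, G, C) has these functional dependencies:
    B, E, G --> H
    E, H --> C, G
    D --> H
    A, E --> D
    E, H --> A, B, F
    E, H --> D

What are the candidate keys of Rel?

{A, E}, {B, E, G}, {D, E}, {E, H}

No FD produces {E}, so it must be in every candidate key.
{A, E} is a candidate key since {A, E}⁺ = {A, B, C, D, E, F, G, H} covers every attribute.
{D, E} is a candidate key since {D, E}⁺ = {A, B, C, D, E, F, G, H} covers every attribute.
{E, H} is a candidate key since {E, H}⁺ = {A, B, C, D, E, F, G, H} covers every attribute.
{B, E, G} is a candidate key since {B, E, G}⁺ = {A, B, C, D, E, F, G, H} covers every attribute.
These are minimal and exhaustive — every other superkey contains one of them.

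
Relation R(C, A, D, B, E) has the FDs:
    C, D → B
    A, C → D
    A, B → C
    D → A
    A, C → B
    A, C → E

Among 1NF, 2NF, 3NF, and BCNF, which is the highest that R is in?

3NF

Candidate keys: {A, B}, {A, C}, {B, D}, {C, D}. Prime attributes: {A, B, C, D}.
D → A breaks BCNF: {D}⁺ = {A, D}, so {D} is not a superkey.
But every attribute on its right side ({A}) is prime, and the same holds for every other non-superkey FD, so 3NF still holds.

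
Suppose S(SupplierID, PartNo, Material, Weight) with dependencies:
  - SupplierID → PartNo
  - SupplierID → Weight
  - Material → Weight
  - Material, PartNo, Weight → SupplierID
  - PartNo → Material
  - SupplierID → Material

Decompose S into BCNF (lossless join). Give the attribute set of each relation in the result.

Candidate keys of the original relation: {PartNo}, {SupplierID}.
Within {Material, PartNo, SupplierID, Weight}: {Material}⁺ ∩ {Material, PartNo, SupplierID, Weight} = {Material, Weight}, not the whole set, so Material → Weight violates BCNF; decompose into {Material, Weight} and {Material, PartNo, SupplierID}.
{Material, Weight}: every determinant is a superkey — BCNF.
{Material, PartNo, SupplierID}: every determinant is a superkey — BCNF.

{Material, PartNo, SupplierID}; {Material, Weight}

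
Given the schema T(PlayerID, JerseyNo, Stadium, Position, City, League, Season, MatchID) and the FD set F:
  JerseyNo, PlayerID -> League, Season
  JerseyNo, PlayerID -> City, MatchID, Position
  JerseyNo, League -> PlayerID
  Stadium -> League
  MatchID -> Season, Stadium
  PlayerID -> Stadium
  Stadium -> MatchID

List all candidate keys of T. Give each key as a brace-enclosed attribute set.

No FD produces {JerseyNo}, so it must be in every candidate key.
Closure of {JerseyNo, League} is {City, JerseyNo, League, MatchID, PlayerID, Position, Season, Stadium}, the whole schema; {JerseyNo, League} is a candidate key.
Closure of {JerseyNo, MatchID} is {City, JerseyNo, League, MatchID, PlayerID, Position, Season, Stadium}, the whole schema; {JerseyNo, MatchID} is a candidate key.
Closure of {JerseyNo, PlayerID} is {City, JerseyNo, League, MatchID, PlayerID, Position, Season, Stadium}, the whole schema; {JerseyNo, PlayerID} is a candidate key.
Closure of {JerseyNo, Stadium} is {City, JerseyNo, League, MatchID, PlayerID, Position, Season, Stadium}, the whole schema; {JerseyNo, Stadium} is a candidate key.
These are minimal and exhaustive — every other superkey contains one of them.

{JerseyNo, League}, {JerseyNo, MatchID}, {JerseyNo, PlayerID}, {JerseyNo, Stadium}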